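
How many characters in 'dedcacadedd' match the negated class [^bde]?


Negated class [^bde] matches any char NOT in {b, d, e}
Scanning 'dedcacadedd':
  pos 0: 'd' -> no (excluded)
  pos 1: 'e' -> no (excluded)
  pos 2: 'd' -> no (excluded)
  pos 3: 'c' -> MATCH
  pos 4: 'a' -> MATCH
  pos 5: 'c' -> MATCH
  pos 6: 'a' -> MATCH
  pos 7: 'd' -> no (excluded)
  pos 8: 'e' -> no (excluded)
  pos 9: 'd' -> no (excluded)
  pos 10: 'd' -> no (excluded)
Total matches: 4

4


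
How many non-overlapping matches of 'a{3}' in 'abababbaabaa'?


Pattern 'a{3}' matches exactly 3 consecutive a's (greedy, non-overlapping).
String: 'abababbaabaa'
Scanning for runs of a's:
  Run at pos 0: 'a' (length 1) -> 0 match(es)
  Run at pos 2: 'a' (length 1) -> 0 match(es)
  Run at pos 4: 'a' (length 1) -> 0 match(es)
  Run at pos 7: 'aa' (length 2) -> 0 match(es)
  Run at pos 10: 'aa' (length 2) -> 0 match(es)
Matches found: []
Total: 0

0


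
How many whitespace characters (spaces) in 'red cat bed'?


\s matches whitespace characters (spaces, tabs, etc.).
Text: 'red cat bed'
This text has 3 words separated by spaces.
Number of spaces = number of words - 1 = 3 - 1 = 2

2


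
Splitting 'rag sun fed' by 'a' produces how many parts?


Splitting by 'a' breaks the string at each occurrence of the separator.
Text: 'rag sun fed'
Parts after split:
  Part 1: 'r'
  Part 2: 'g sun fed'
Total parts: 2

2


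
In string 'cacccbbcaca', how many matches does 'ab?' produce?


Pattern 'ab?' matches 'a' optionally followed by 'b'.
String: 'cacccbbcaca'
Scanning left to right for 'a' then checking next char:
  Match 1: 'a' (a not followed by b)
  Match 2: 'a' (a not followed by b)
  Match 3: 'a' (a not followed by b)
Total matches: 3

3


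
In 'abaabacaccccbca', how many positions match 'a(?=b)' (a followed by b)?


Lookahead 'a(?=b)' matches 'a' only when followed by 'b'.
String: 'abaabacaccccbca'
Checking each position where char is 'a':
  pos 0: 'a' -> MATCH (next='b')
  pos 2: 'a' -> no (next='a')
  pos 3: 'a' -> MATCH (next='b')
  pos 5: 'a' -> no (next='c')
  pos 7: 'a' -> no (next='c')
Matching positions: [0, 3]
Count: 2

2


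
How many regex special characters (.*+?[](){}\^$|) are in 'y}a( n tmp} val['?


Regex special characters are: . * + ? [ ] ( ) { } \ ^ $ |
Scanning 'y}a( n tmp} val[':
  pos 1: '}' -> SPECIAL
  pos 3: '(' -> SPECIAL
  pos 10: '}' -> SPECIAL
  pos 15: '[' -> SPECIAL
Special chars found: ['}', '(', '}', '[']
Total: 4

4


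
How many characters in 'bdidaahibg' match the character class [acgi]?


Character class [acgi] matches any of: {a, c, g, i}
Scanning string 'bdidaahibg' character by character:
  pos 0: 'b' -> no
  pos 1: 'd' -> no
  pos 2: 'i' -> MATCH
  pos 3: 'd' -> no
  pos 4: 'a' -> MATCH
  pos 5: 'a' -> MATCH
  pos 6: 'h' -> no
  pos 7: 'i' -> MATCH
  pos 8: 'b' -> no
  pos 9: 'g' -> MATCH
Total matches: 5

5


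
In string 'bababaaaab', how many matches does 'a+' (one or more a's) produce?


Pattern 'a+' matches one or more consecutive a's.
String: 'bababaaaab'
Scanning for runs of a:
  Match 1: 'a' (length 1)
  Match 2: 'a' (length 1)
  Match 3: 'aaaa' (length 4)
Total matches: 3

3


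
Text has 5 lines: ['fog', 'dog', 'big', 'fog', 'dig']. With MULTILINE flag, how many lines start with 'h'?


With MULTILINE flag, ^ matches the start of each line.
Lines: ['fog', 'dog', 'big', 'fog', 'dig']
Checking which lines start with 'h':
  Line 1: 'fog' -> no
  Line 2: 'dog' -> no
  Line 3: 'big' -> no
  Line 4: 'fog' -> no
  Line 5: 'dig' -> no
Matching lines: []
Count: 0

0


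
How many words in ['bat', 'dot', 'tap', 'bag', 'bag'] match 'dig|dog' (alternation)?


Alternation 'dig|dog' matches either 'dig' or 'dog'.
Checking each word:
  'bat' -> no
  'dot' -> no
  'tap' -> no
  'bag' -> no
  'bag' -> no
Matches: []
Count: 0

0


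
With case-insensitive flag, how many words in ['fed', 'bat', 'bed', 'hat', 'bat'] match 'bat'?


Case-insensitive matching: compare each word's lowercase form to 'bat'.
  'fed' -> lower='fed' -> no
  'bat' -> lower='bat' -> MATCH
  'bed' -> lower='bed' -> no
  'hat' -> lower='hat' -> no
  'bat' -> lower='bat' -> MATCH
Matches: ['bat', 'bat']
Count: 2

2


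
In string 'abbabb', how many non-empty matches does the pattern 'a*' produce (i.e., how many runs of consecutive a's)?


Pattern 'a*' matches zero or more a's. We want non-empty runs of consecutive a's.
String: 'abbabb'
Walking through the string to find runs of a's:
  Run 1: positions 0-0 -> 'a'
  Run 2: positions 3-3 -> 'a'
Non-empty runs found: ['a', 'a']
Count: 2

2


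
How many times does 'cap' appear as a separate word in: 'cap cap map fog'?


Scanning each word for exact match 'cap':
  Word 1: 'cap' -> MATCH
  Word 2: 'cap' -> MATCH
  Word 3: 'map' -> no
  Word 4: 'fog' -> no
Total matches: 2

2


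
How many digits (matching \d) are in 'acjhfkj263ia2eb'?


\d matches any digit 0-9.
Scanning 'acjhfkj263ia2eb':
  pos 7: '2' -> DIGIT
  pos 8: '6' -> DIGIT
  pos 9: '3' -> DIGIT
  pos 12: '2' -> DIGIT
Digits found: ['2', '6', '3', '2']
Total: 4

4


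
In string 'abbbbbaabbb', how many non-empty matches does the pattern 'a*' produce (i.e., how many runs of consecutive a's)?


Pattern 'a*' matches zero or more a's. We want non-empty runs of consecutive a's.
String: 'abbbbbaabbb'
Walking through the string to find runs of a's:
  Run 1: positions 0-0 -> 'a'
  Run 2: positions 6-7 -> 'aa'
Non-empty runs found: ['a', 'aa']
Count: 2

2


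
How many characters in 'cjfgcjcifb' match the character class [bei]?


Character class [bei] matches any of: {b, e, i}
Scanning string 'cjfgcjcifb' character by character:
  pos 0: 'c' -> no
  pos 1: 'j' -> no
  pos 2: 'f' -> no
  pos 3: 'g' -> no
  pos 4: 'c' -> no
  pos 5: 'j' -> no
  pos 6: 'c' -> no
  pos 7: 'i' -> MATCH
  pos 8: 'f' -> no
  pos 9: 'b' -> MATCH
Total matches: 2

2


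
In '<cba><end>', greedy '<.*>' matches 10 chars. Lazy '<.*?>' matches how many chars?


Greedy '<.*>' tries to match as MUCH as possible.
Lazy '<.*?>' tries to match as LITTLE as possible.

String: '<cba><end>'
Greedy '<.*>' starts at first '<' and extends to the LAST '>': '<cba><end>' (10 chars)
Lazy '<.*?>' starts at first '<' and stops at the FIRST '>': '<cba>' (5 chars)

5


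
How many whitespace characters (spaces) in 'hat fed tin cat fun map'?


\s matches whitespace characters (spaces, tabs, etc.).
Text: 'hat fed tin cat fun map'
This text has 6 words separated by spaces.
Number of spaces = number of words - 1 = 6 - 1 = 5

5


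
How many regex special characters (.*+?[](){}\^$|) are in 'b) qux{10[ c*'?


Regex special characters are: . * + ? [ ] ( ) { } \ ^ $ |
Scanning 'b) qux{10[ c*':
  pos 1: ')' -> SPECIAL
  pos 6: '{' -> SPECIAL
  pos 9: '[' -> SPECIAL
  pos 12: '*' -> SPECIAL
Special chars found: [')', '{', '[', '*']
Total: 4

4


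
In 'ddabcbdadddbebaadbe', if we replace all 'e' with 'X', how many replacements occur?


re.sub('e', 'X', text) replaces every occurrence of 'e' with 'X'.
Text: 'ddabcbdadddbebaadbe'
Scanning for 'e':
  pos 12: 'e' -> replacement #1
  pos 18: 'e' -> replacement #2
Total replacements: 2

2


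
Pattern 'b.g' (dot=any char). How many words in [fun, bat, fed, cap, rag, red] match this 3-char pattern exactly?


Pattern 'b.g' means: starts with 'b', any single char, ends with 'g'.
Checking each word (must be exactly 3 chars):
  'fun' (len=3): no
  'bat' (len=3): no
  'fed' (len=3): no
  'cap' (len=3): no
  'rag' (len=3): no
  'red' (len=3): no
Matching words: []
Total: 0

0


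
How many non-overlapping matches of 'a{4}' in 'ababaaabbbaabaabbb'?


Pattern 'a{4}' matches exactly 4 consecutive a's (greedy, non-overlapping).
String: 'ababaaabbbaabaabbb'
Scanning for runs of a's:
  Run at pos 0: 'a' (length 1) -> 0 match(es)
  Run at pos 2: 'a' (length 1) -> 0 match(es)
  Run at pos 4: 'aaa' (length 3) -> 0 match(es)
  Run at pos 10: 'aa' (length 2) -> 0 match(es)
  Run at pos 13: 'aa' (length 2) -> 0 match(es)
Matches found: []
Total: 0

0


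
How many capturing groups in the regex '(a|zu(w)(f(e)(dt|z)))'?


To count capturing groups, count each '(' that starts a group.
Pattern: '(a|zu(w)(f(e)(dt|z)))'
Walking through the pattern:
  Position 0: '(' -> group #1
  Position 5: '(' -> group #2
  Position 8: '(' -> group #3
  Position 10: '(' -> group #4
  Position 13: '(' -> group #5
Total capturing groups: 5

5


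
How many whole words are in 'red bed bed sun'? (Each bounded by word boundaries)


Word boundaries (\b) mark the start/end of each word.
Text: 'red bed bed sun'
Splitting by whitespace:
  Word 1: 'red'
  Word 2: 'bed'
  Word 3: 'bed'
  Word 4: 'sun'
Total whole words: 4

4


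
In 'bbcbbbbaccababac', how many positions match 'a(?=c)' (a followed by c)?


Lookahead 'a(?=c)' matches 'a' only when followed by 'c'.
String: 'bbcbbbbaccababac'
Checking each position where char is 'a':
  pos 7: 'a' -> MATCH (next='c')
  pos 10: 'a' -> no (next='b')
  pos 12: 'a' -> no (next='b')
  pos 14: 'a' -> MATCH (next='c')
Matching positions: [7, 14]
Count: 2

2


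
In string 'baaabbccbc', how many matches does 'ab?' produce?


Pattern 'ab?' matches 'a' optionally followed by 'b'.
String: 'baaabbccbc'
Scanning left to right for 'a' then checking next char:
  Match 1: 'a' (a not followed by b)
  Match 2: 'a' (a not followed by b)
  Match 3: 'ab' (a followed by b)
Total matches: 3

3


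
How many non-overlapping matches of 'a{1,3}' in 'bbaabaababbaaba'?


Pattern 'a{1,3}' matches between 1 and 3 consecutive a's (greedy).
String: 'bbaabaababbaaba'
Finding runs of a's and applying greedy matching:
  Run at pos 2: 'aa' (length 2)
  Run at pos 5: 'aa' (length 2)
  Run at pos 8: 'a' (length 1)
  Run at pos 11: 'aa' (length 2)
  Run at pos 14: 'a' (length 1)
Matches: ['aa', 'aa', 'a', 'aa', 'a']
Count: 5

5


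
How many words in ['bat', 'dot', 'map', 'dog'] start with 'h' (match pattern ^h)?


Pattern ^h anchors to start of word. Check which words begin with 'h':
  'bat' -> no
  'dot' -> no
  'map' -> no
  'dog' -> no
Matching words: []
Count: 0

0


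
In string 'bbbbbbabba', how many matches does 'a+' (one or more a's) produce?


Pattern 'a+' matches one or more consecutive a's.
String: 'bbbbbbabba'
Scanning for runs of a:
  Match 1: 'a' (length 1)
  Match 2: 'a' (length 1)
Total matches: 2

2


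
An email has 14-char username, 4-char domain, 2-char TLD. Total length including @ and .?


An email address has format: username@domain.tld
Username length: 14
'@' character: 1
Domain length: 4
'.' character: 1
TLD length: 2
Total = 14 + 1 + 4 + 1 + 2 = 22

22


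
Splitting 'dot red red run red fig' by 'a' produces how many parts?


Splitting by 'a' breaks the string at each occurrence of the separator.
Text: 'dot red red run red fig'
Parts after split:
  Part 1: 'dot red red run red fig'
Total parts: 1

1


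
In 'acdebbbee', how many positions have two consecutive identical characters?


Looking for consecutive identical characters in 'acdebbbee':
  pos 0-1: 'a' vs 'c' -> different
  pos 1-2: 'c' vs 'd' -> different
  pos 2-3: 'd' vs 'e' -> different
  pos 3-4: 'e' vs 'b' -> different
  pos 4-5: 'b' vs 'b' -> MATCH ('bb')
  pos 5-6: 'b' vs 'b' -> MATCH ('bb')
  pos 6-7: 'b' vs 'e' -> different
  pos 7-8: 'e' vs 'e' -> MATCH ('ee')
Consecutive identical pairs: ['bb', 'bb', 'ee']
Count: 3

3


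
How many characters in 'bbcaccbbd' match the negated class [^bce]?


Negated class [^bce] matches any char NOT in {b, c, e}
Scanning 'bbcaccbbd':
  pos 0: 'b' -> no (excluded)
  pos 1: 'b' -> no (excluded)
  pos 2: 'c' -> no (excluded)
  pos 3: 'a' -> MATCH
  pos 4: 'c' -> no (excluded)
  pos 5: 'c' -> no (excluded)
  pos 6: 'b' -> no (excluded)
  pos 7: 'b' -> no (excluded)
  pos 8: 'd' -> MATCH
Total matches: 2

2


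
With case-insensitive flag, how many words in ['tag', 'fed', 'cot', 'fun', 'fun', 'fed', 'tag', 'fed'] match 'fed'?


Case-insensitive matching: compare each word's lowercase form to 'fed'.
  'tag' -> lower='tag' -> no
  'fed' -> lower='fed' -> MATCH
  'cot' -> lower='cot' -> no
  'fun' -> lower='fun' -> no
  'fun' -> lower='fun' -> no
  'fed' -> lower='fed' -> MATCH
  'tag' -> lower='tag' -> no
  'fed' -> lower='fed' -> MATCH
Matches: ['fed', 'fed', 'fed']
Count: 3

3


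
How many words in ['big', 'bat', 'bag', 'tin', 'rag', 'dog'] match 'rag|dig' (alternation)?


Alternation 'rag|dig' matches either 'rag' or 'dig'.
Checking each word:
  'big' -> no
  'bat' -> no
  'bag' -> no
  'tin' -> no
  'rag' -> MATCH
  'dog' -> no
Matches: ['rag']
Count: 1

1


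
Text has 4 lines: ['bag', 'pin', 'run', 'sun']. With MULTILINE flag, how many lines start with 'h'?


With MULTILINE flag, ^ matches the start of each line.
Lines: ['bag', 'pin', 'run', 'sun']
Checking which lines start with 'h':
  Line 1: 'bag' -> no
  Line 2: 'pin' -> no
  Line 3: 'run' -> no
  Line 4: 'sun' -> no
Matching lines: []
Count: 0

0


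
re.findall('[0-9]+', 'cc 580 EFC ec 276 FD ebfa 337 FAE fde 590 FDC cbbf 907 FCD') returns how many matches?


Pattern '[0-9]+' finds one or more digits.
Text: 'cc 580 EFC ec 276 FD ebfa 337 FAE fde 590 FDC cbbf 907 FCD'
Scanning for matches:
  Match 1: '580'
  Match 2: '276'
  Match 3: '337'
  Match 4: '590'
  Match 5: '907'
Total matches: 5

5


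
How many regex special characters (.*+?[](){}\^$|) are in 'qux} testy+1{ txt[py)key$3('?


Regex special characters are: . * + ? [ ] ( ) { } \ ^ $ |
Scanning 'qux} testy+1{ txt[py)key$3(':
  pos 3: '}' -> SPECIAL
  pos 10: '+' -> SPECIAL
  pos 12: '{' -> SPECIAL
  pos 17: '[' -> SPECIAL
  pos 20: ')' -> SPECIAL
  pos 24: '$' -> SPECIAL
  pos 26: '(' -> SPECIAL
Special chars found: ['}', '+', '{', '[', ')', '$', '(']
Total: 7

7


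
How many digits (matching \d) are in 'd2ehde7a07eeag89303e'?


\d matches any digit 0-9.
Scanning 'd2ehde7a07eeag89303e':
  pos 1: '2' -> DIGIT
  pos 6: '7' -> DIGIT
  pos 8: '0' -> DIGIT
  pos 9: '7' -> DIGIT
  pos 14: '8' -> DIGIT
  pos 15: '9' -> DIGIT
  pos 16: '3' -> DIGIT
  pos 17: '0' -> DIGIT
  pos 18: '3' -> DIGIT
Digits found: ['2', '7', '0', '7', '8', '9', '3', '0', '3']
Total: 9

9


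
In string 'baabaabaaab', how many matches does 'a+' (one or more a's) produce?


Pattern 'a+' matches one or more consecutive a's.
String: 'baabaabaaab'
Scanning for runs of a:
  Match 1: 'aa' (length 2)
  Match 2: 'aa' (length 2)
  Match 3: 'aaa' (length 3)
Total matches: 3

3


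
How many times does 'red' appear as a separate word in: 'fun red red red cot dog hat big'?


Scanning each word for exact match 'red':
  Word 1: 'fun' -> no
  Word 2: 'red' -> MATCH
  Word 3: 'red' -> MATCH
  Word 4: 'red' -> MATCH
  Word 5: 'cot' -> no
  Word 6: 'dog' -> no
  Word 7: 'hat' -> no
  Word 8: 'big' -> no
Total matches: 3

3


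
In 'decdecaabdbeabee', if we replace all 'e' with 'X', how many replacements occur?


re.sub('e', 'X', text) replaces every occurrence of 'e' with 'X'.
Text: 'decdecaabdbeabee'
Scanning for 'e':
  pos 1: 'e' -> replacement #1
  pos 4: 'e' -> replacement #2
  pos 11: 'e' -> replacement #3
  pos 14: 'e' -> replacement #4
  pos 15: 'e' -> replacement #5
Total replacements: 5

5


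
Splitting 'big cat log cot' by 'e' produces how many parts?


Splitting by 'e' breaks the string at each occurrence of the separator.
Text: 'big cat log cot'
Parts after split:
  Part 1: 'big cat log cot'
Total parts: 1

1


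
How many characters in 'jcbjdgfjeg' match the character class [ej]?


Character class [ej] matches any of: {e, j}
Scanning string 'jcbjdgfjeg' character by character:
  pos 0: 'j' -> MATCH
  pos 1: 'c' -> no
  pos 2: 'b' -> no
  pos 3: 'j' -> MATCH
  pos 4: 'd' -> no
  pos 5: 'g' -> no
  pos 6: 'f' -> no
  pos 7: 'j' -> MATCH
  pos 8: 'e' -> MATCH
  pos 9: 'g' -> no
Total matches: 4

4


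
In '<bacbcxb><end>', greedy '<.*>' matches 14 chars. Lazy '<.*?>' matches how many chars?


Greedy '<.*>' tries to match as MUCH as possible.
Lazy '<.*?>' tries to match as LITTLE as possible.

String: '<bacbcxb><end>'
Greedy '<.*>' starts at first '<' and extends to the LAST '>': '<bacbcxb><end>' (14 chars)
Lazy '<.*?>' starts at first '<' and stops at the FIRST '>': '<bacbcxb>' (9 chars)

9


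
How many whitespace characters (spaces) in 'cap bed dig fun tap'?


\s matches whitespace characters (spaces, tabs, etc.).
Text: 'cap bed dig fun tap'
This text has 5 words separated by spaces.
Number of spaces = number of words - 1 = 5 - 1 = 4

4


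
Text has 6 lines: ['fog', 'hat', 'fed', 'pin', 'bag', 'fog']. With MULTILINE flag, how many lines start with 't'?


With MULTILINE flag, ^ matches the start of each line.
Lines: ['fog', 'hat', 'fed', 'pin', 'bag', 'fog']
Checking which lines start with 't':
  Line 1: 'fog' -> no
  Line 2: 'hat' -> no
  Line 3: 'fed' -> no
  Line 4: 'pin' -> no
  Line 5: 'bag' -> no
  Line 6: 'fog' -> no
Matching lines: []
Count: 0

0


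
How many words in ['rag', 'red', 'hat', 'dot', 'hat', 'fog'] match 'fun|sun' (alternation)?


Alternation 'fun|sun' matches either 'fun' or 'sun'.
Checking each word:
  'rag' -> no
  'red' -> no
  'hat' -> no
  'dot' -> no
  'hat' -> no
  'fog' -> no
Matches: []
Count: 0

0


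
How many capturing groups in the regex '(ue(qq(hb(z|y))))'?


To count capturing groups, count each '(' that starts a group.
Pattern: '(ue(qq(hb(z|y))))'
Walking through the pattern:
  Position 0: '(' -> group #1
  Position 3: '(' -> group #2
  Position 6: '(' -> group #3
  Position 9: '(' -> group #4
Total capturing groups: 4

4


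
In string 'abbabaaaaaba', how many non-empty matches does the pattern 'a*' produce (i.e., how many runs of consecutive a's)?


Pattern 'a*' matches zero or more a's. We want non-empty runs of consecutive a's.
String: 'abbabaaaaaba'
Walking through the string to find runs of a's:
  Run 1: positions 0-0 -> 'a'
  Run 2: positions 3-3 -> 'a'
  Run 3: positions 5-9 -> 'aaaaa'
  Run 4: positions 11-11 -> 'a'
Non-empty runs found: ['a', 'a', 'aaaaa', 'a']
Count: 4

4


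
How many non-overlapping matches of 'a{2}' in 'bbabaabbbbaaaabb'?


Pattern 'a{2}' matches exactly 2 consecutive a's (greedy, non-overlapping).
String: 'bbabaabbbbaaaabb'
Scanning for runs of a's:
  Run at pos 2: 'a' (length 1) -> 0 match(es)
  Run at pos 4: 'aa' (length 2) -> 1 match(es)
  Run at pos 10: 'aaaa' (length 4) -> 2 match(es)
Matches found: ['aa', 'aa', 'aa']
Total: 3

3


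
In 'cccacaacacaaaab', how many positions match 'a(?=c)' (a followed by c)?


Lookahead 'a(?=c)' matches 'a' only when followed by 'c'.
String: 'cccacaacacaaaab'
Checking each position where char is 'a':
  pos 3: 'a' -> MATCH (next='c')
  pos 5: 'a' -> no (next='a')
  pos 6: 'a' -> MATCH (next='c')
  pos 8: 'a' -> MATCH (next='c')
  pos 10: 'a' -> no (next='a')
  pos 11: 'a' -> no (next='a')
  pos 12: 'a' -> no (next='a')
  pos 13: 'a' -> no (next='b')
Matching positions: [3, 6, 8]
Count: 3

3


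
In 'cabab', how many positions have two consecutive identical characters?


Looking for consecutive identical characters in 'cabab':
  pos 0-1: 'c' vs 'a' -> different
  pos 1-2: 'a' vs 'b' -> different
  pos 2-3: 'b' vs 'a' -> different
  pos 3-4: 'a' vs 'b' -> different
Consecutive identical pairs: []
Count: 0

0


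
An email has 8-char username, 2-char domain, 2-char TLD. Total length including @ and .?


An email address has format: username@domain.tld
Username length: 8
'@' character: 1
Domain length: 2
'.' character: 1
TLD length: 2
Total = 8 + 1 + 2 + 1 + 2 = 14

14


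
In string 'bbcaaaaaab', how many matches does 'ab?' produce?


Pattern 'ab?' matches 'a' optionally followed by 'b'.
String: 'bbcaaaaaab'
Scanning left to right for 'a' then checking next char:
  Match 1: 'a' (a not followed by b)
  Match 2: 'a' (a not followed by b)
  Match 3: 'a' (a not followed by b)
  Match 4: 'a' (a not followed by b)
  Match 5: 'a' (a not followed by b)
  Match 6: 'ab' (a followed by b)
Total matches: 6

6


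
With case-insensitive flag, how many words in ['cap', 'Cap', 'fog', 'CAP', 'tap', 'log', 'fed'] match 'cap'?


Case-insensitive matching: compare each word's lowercase form to 'cap'.
  'cap' -> lower='cap' -> MATCH
  'Cap' -> lower='cap' -> MATCH
  'fog' -> lower='fog' -> no
  'CAP' -> lower='cap' -> MATCH
  'tap' -> lower='tap' -> no
  'log' -> lower='log' -> no
  'fed' -> lower='fed' -> no
Matches: ['cap', 'Cap', 'CAP']
Count: 3

3


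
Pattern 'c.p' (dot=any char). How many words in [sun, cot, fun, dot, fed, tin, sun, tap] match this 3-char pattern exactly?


Pattern 'c.p' means: starts with 'c', any single char, ends with 'p'.
Checking each word (must be exactly 3 chars):
  'sun' (len=3): no
  'cot' (len=3): no
  'fun' (len=3): no
  'dot' (len=3): no
  'fed' (len=3): no
  'tin' (len=3): no
  'sun' (len=3): no
  'tap' (len=3): no
Matching words: []
Total: 0

0


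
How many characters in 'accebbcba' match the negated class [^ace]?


Negated class [^ace] matches any char NOT in {a, c, e}
Scanning 'accebbcba':
  pos 0: 'a' -> no (excluded)
  pos 1: 'c' -> no (excluded)
  pos 2: 'c' -> no (excluded)
  pos 3: 'e' -> no (excluded)
  pos 4: 'b' -> MATCH
  pos 5: 'b' -> MATCH
  pos 6: 'c' -> no (excluded)
  pos 7: 'b' -> MATCH
  pos 8: 'a' -> no (excluded)
Total matches: 3

3


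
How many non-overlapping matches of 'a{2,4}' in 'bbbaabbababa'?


Pattern 'a{2,4}' matches between 2 and 4 consecutive a's (greedy).
String: 'bbbaabbababa'
Finding runs of a's and applying greedy matching:
  Run at pos 3: 'aa' (length 2)
  Run at pos 7: 'a' (length 1)
  Run at pos 9: 'a' (length 1)
  Run at pos 11: 'a' (length 1)
Matches: ['aa']
Count: 1

1


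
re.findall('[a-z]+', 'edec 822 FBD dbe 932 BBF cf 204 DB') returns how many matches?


Pattern '[a-z]+' finds one or more lowercase letters.
Text: 'edec 822 FBD dbe 932 BBF cf 204 DB'
Scanning for matches:
  Match 1: 'edec'
  Match 2: 'dbe'
  Match 3: 'cf'
Total matches: 3

3


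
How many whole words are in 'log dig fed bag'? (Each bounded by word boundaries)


Word boundaries (\b) mark the start/end of each word.
Text: 'log dig fed bag'
Splitting by whitespace:
  Word 1: 'log'
  Word 2: 'dig'
  Word 3: 'fed'
  Word 4: 'bag'
Total whole words: 4

4


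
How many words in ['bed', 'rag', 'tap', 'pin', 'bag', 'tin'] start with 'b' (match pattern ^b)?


Pattern ^b anchors to start of word. Check which words begin with 'b':
  'bed' -> MATCH (starts with 'b')
  'rag' -> no
  'tap' -> no
  'pin' -> no
  'bag' -> MATCH (starts with 'b')
  'tin' -> no
Matching words: ['bed', 'bag']
Count: 2

2


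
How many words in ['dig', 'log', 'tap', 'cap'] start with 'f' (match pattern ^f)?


Pattern ^f anchors to start of word. Check which words begin with 'f':
  'dig' -> no
  'log' -> no
  'tap' -> no
  'cap' -> no
Matching words: []
Count: 0

0


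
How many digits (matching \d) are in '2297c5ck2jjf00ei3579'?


\d matches any digit 0-9.
Scanning '2297c5ck2jjf00ei3579':
  pos 0: '2' -> DIGIT
  pos 1: '2' -> DIGIT
  pos 2: '9' -> DIGIT
  pos 3: '7' -> DIGIT
  pos 5: '5' -> DIGIT
  pos 8: '2' -> DIGIT
  pos 12: '0' -> DIGIT
  pos 13: '0' -> DIGIT
  pos 16: '3' -> DIGIT
  pos 17: '5' -> DIGIT
  pos 18: '7' -> DIGIT
  pos 19: '9' -> DIGIT
Digits found: ['2', '2', '9', '7', '5', '2', '0', '0', '3', '5', '7', '9']
Total: 12

12


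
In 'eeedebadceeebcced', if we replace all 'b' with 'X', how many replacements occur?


re.sub('b', 'X', text) replaces every occurrence of 'b' with 'X'.
Text: 'eeedebadceeebcced'
Scanning for 'b':
  pos 5: 'b' -> replacement #1
  pos 12: 'b' -> replacement #2
Total replacements: 2

2


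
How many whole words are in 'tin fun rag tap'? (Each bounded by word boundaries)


Word boundaries (\b) mark the start/end of each word.
Text: 'tin fun rag tap'
Splitting by whitespace:
  Word 1: 'tin'
  Word 2: 'fun'
  Word 3: 'rag'
  Word 4: 'tap'
Total whole words: 4

4


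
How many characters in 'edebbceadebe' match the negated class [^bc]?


Negated class [^bc] matches any char NOT in {b, c}
Scanning 'edebbceadebe':
  pos 0: 'e' -> MATCH
  pos 1: 'd' -> MATCH
  pos 2: 'e' -> MATCH
  pos 3: 'b' -> no (excluded)
  pos 4: 'b' -> no (excluded)
  pos 5: 'c' -> no (excluded)
  pos 6: 'e' -> MATCH
  pos 7: 'a' -> MATCH
  pos 8: 'd' -> MATCH
  pos 9: 'e' -> MATCH
  pos 10: 'b' -> no (excluded)
  pos 11: 'e' -> MATCH
Total matches: 8

8


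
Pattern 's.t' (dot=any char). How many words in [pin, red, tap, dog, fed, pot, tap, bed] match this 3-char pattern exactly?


Pattern 's.t' means: starts with 's', any single char, ends with 't'.
Checking each word (must be exactly 3 chars):
  'pin' (len=3): no
  'red' (len=3): no
  'tap' (len=3): no
  'dog' (len=3): no
  'fed' (len=3): no
  'pot' (len=3): no
  'tap' (len=3): no
  'bed' (len=3): no
Matching words: []
Total: 0

0


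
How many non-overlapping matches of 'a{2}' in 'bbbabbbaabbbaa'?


Pattern 'a{2}' matches exactly 2 consecutive a's (greedy, non-overlapping).
String: 'bbbabbbaabbbaa'
Scanning for runs of a's:
  Run at pos 3: 'a' (length 1) -> 0 match(es)
  Run at pos 7: 'aa' (length 2) -> 1 match(es)
  Run at pos 12: 'aa' (length 2) -> 1 match(es)
Matches found: ['aa', 'aa']
Total: 2

2


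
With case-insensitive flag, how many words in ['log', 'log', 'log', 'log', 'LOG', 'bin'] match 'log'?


Case-insensitive matching: compare each word's lowercase form to 'log'.
  'log' -> lower='log' -> MATCH
  'log' -> lower='log' -> MATCH
  'log' -> lower='log' -> MATCH
  'log' -> lower='log' -> MATCH
  'LOG' -> lower='log' -> MATCH
  'bin' -> lower='bin' -> no
Matches: ['log', 'log', 'log', 'log', 'LOG']
Count: 5

5


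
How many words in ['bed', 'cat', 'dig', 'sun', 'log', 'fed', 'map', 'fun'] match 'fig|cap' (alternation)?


Alternation 'fig|cap' matches either 'fig' or 'cap'.
Checking each word:
  'bed' -> no
  'cat' -> no
  'dig' -> no
  'sun' -> no
  'log' -> no
  'fed' -> no
  'map' -> no
  'fun' -> no
Matches: []
Count: 0

0


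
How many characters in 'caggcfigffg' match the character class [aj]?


Character class [aj] matches any of: {a, j}
Scanning string 'caggcfigffg' character by character:
  pos 0: 'c' -> no
  pos 1: 'a' -> MATCH
  pos 2: 'g' -> no
  pos 3: 'g' -> no
  pos 4: 'c' -> no
  pos 5: 'f' -> no
  pos 6: 'i' -> no
  pos 7: 'g' -> no
  pos 8: 'f' -> no
  pos 9: 'f' -> no
  pos 10: 'g' -> no
Total matches: 1

1


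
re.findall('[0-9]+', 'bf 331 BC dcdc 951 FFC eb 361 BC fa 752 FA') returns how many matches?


Pattern '[0-9]+' finds one or more digits.
Text: 'bf 331 BC dcdc 951 FFC eb 361 BC fa 752 FA'
Scanning for matches:
  Match 1: '331'
  Match 2: '951'
  Match 3: '361'
  Match 4: '752'
Total matches: 4

4


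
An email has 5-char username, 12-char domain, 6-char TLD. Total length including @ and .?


An email address has format: username@domain.tld
Username length: 5
'@' character: 1
Domain length: 12
'.' character: 1
TLD length: 6
Total = 5 + 1 + 12 + 1 + 6 = 25

25


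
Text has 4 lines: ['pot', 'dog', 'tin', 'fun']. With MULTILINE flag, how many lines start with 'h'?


With MULTILINE flag, ^ matches the start of each line.
Lines: ['pot', 'dog', 'tin', 'fun']
Checking which lines start with 'h':
  Line 1: 'pot' -> no
  Line 2: 'dog' -> no
  Line 3: 'tin' -> no
  Line 4: 'fun' -> no
Matching lines: []
Count: 0

0


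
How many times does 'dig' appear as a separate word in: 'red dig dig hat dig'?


Scanning each word for exact match 'dig':
  Word 1: 'red' -> no
  Word 2: 'dig' -> MATCH
  Word 3: 'dig' -> MATCH
  Word 4: 'hat' -> no
  Word 5: 'dig' -> MATCH
Total matches: 3

3


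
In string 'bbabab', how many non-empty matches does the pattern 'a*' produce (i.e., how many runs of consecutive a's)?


Pattern 'a*' matches zero or more a's. We want non-empty runs of consecutive a's.
String: 'bbabab'
Walking through the string to find runs of a's:
  Run 1: positions 2-2 -> 'a'
  Run 2: positions 4-4 -> 'a'
Non-empty runs found: ['a', 'a']
Count: 2

2


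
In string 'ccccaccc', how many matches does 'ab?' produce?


Pattern 'ab?' matches 'a' optionally followed by 'b'.
String: 'ccccaccc'
Scanning left to right for 'a' then checking next char:
  Match 1: 'a' (a not followed by b)
Total matches: 1

1


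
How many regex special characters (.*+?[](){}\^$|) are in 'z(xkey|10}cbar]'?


Regex special characters are: . * + ? [ ] ( ) { } \ ^ $ |
Scanning 'z(xkey|10}cbar]':
  pos 1: '(' -> SPECIAL
  pos 6: '|' -> SPECIAL
  pos 9: '}' -> SPECIAL
  pos 14: ']' -> SPECIAL
Special chars found: ['(', '|', '}', ']']
Total: 4

4


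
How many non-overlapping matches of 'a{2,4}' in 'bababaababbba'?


Pattern 'a{2,4}' matches between 2 and 4 consecutive a's (greedy).
String: 'bababaababbba'
Finding runs of a's and applying greedy matching:
  Run at pos 1: 'a' (length 1)
  Run at pos 3: 'a' (length 1)
  Run at pos 5: 'aa' (length 2)
  Run at pos 8: 'a' (length 1)
  Run at pos 12: 'a' (length 1)
Matches: ['aa']
Count: 1

1


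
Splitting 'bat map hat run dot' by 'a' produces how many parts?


Splitting by 'a' breaks the string at each occurrence of the separator.
Text: 'bat map hat run dot'
Parts after split:
  Part 1: 'b'
  Part 2: 't m'
  Part 3: 'p h'
  Part 4: 't run dot'
Total parts: 4

4


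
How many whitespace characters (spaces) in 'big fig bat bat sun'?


\s matches whitespace characters (spaces, tabs, etc.).
Text: 'big fig bat bat sun'
This text has 5 words separated by spaces.
Number of spaces = number of words - 1 = 5 - 1 = 4

4


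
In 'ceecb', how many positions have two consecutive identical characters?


Looking for consecutive identical characters in 'ceecb':
  pos 0-1: 'c' vs 'e' -> different
  pos 1-2: 'e' vs 'e' -> MATCH ('ee')
  pos 2-3: 'e' vs 'c' -> different
  pos 3-4: 'c' vs 'b' -> different
Consecutive identical pairs: ['ee']
Count: 1

1


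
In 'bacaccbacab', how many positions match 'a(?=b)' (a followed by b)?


Lookahead 'a(?=b)' matches 'a' only when followed by 'b'.
String: 'bacaccbacab'
Checking each position where char is 'a':
  pos 1: 'a' -> no (next='c')
  pos 3: 'a' -> no (next='c')
  pos 7: 'a' -> no (next='c')
  pos 9: 'a' -> MATCH (next='b')
Matching positions: [9]
Count: 1

1


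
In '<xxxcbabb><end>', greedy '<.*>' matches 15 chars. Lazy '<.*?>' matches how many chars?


Greedy '<.*>' tries to match as MUCH as possible.
Lazy '<.*?>' tries to match as LITTLE as possible.

String: '<xxxcbabb><end>'
Greedy '<.*>' starts at first '<' and extends to the LAST '>': '<xxxcbabb><end>' (15 chars)
Lazy '<.*?>' starts at first '<' and stops at the FIRST '>': '<xxxcbabb>' (10 chars)

10


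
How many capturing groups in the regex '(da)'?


To count capturing groups, count each '(' that starts a group.
Pattern: '(da)'
Walking through the pattern:
  Position 0: '(' -> group #1
Total capturing groups: 1

1


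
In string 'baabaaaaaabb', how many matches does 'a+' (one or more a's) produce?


Pattern 'a+' matches one or more consecutive a's.
String: 'baabaaaaaabb'
Scanning for runs of a:
  Match 1: 'aa' (length 2)
  Match 2: 'aaaaaa' (length 6)
Total matches: 2

2


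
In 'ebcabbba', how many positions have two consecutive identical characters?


Looking for consecutive identical characters in 'ebcabbba':
  pos 0-1: 'e' vs 'b' -> different
  pos 1-2: 'b' vs 'c' -> different
  pos 2-3: 'c' vs 'a' -> different
  pos 3-4: 'a' vs 'b' -> different
  pos 4-5: 'b' vs 'b' -> MATCH ('bb')
  pos 5-6: 'b' vs 'b' -> MATCH ('bb')
  pos 6-7: 'b' vs 'a' -> different
Consecutive identical pairs: ['bb', 'bb']
Count: 2

2


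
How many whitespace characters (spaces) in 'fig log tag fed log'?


\s matches whitespace characters (spaces, tabs, etc.).
Text: 'fig log tag fed log'
This text has 5 words separated by spaces.
Number of spaces = number of words - 1 = 5 - 1 = 4

4


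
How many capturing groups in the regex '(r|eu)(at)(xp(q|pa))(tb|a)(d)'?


To count capturing groups, count each '(' that starts a group.
Pattern: '(r|eu)(at)(xp(q|pa))(tb|a)(d)'
Walking through the pattern:
  Position 0: '(' -> group #1
  Position 6: '(' -> group #2
  Position 10: '(' -> group #3
  Position 13: '(' -> group #4
  Position 20: '(' -> group #5
  Position 26: '(' -> group #6
Total capturing groups: 6

6


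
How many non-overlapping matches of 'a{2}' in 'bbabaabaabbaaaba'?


Pattern 'a{2}' matches exactly 2 consecutive a's (greedy, non-overlapping).
String: 'bbabaabaabbaaaba'
Scanning for runs of a's:
  Run at pos 2: 'a' (length 1) -> 0 match(es)
  Run at pos 4: 'aa' (length 2) -> 1 match(es)
  Run at pos 7: 'aa' (length 2) -> 1 match(es)
  Run at pos 11: 'aaa' (length 3) -> 1 match(es)
  Run at pos 15: 'a' (length 1) -> 0 match(es)
Matches found: ['aa', 'aa', 'aa']
Total: 3

3


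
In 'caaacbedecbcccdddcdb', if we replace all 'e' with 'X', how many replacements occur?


re.sub('e', 'X', text) replaces every occurrence of 'e' with 'X'.
Text: 'caaacbedecbcccdddcdb'
Scanning for 'e':
  pos 6: 'e' -> replacement #1
  pos 8: 'e' -> replacement #2
Total replacements: 2

2


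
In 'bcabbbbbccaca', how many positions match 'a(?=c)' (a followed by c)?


Lookahead 'a(?=c)' matches 'a' only when followed by 'c'.
String: 'bcabbbbbccaca'
Checking each position where char is 'a':
  pos 2: 'a' -> no (next='b')
  pos 10: 'a' -> MATCH (next='c')
Matching positions: [10]
Count: 1

1


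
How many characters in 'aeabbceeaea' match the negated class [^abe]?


Negated class [^abe] matches any char NOT in {a, b, e}
Scanning 'aeabbceeaea':
  pos 0: 'a' -> no (excluded)
  pos 1: 'e' -> no (excluded)
  pos 2: 'a' -> no (excluded)
  pos 3: 'b' -> no (excluded)
  pos 4: 'b' -> no (excluded)
  pos 5: 'c' -> MATCH
  pos 6: 'e' -> no (excluded)
  pos 7: 'e' -> no (excluded)
  pos 8: 'a' -> no (excluded)
  pos 9: 'e' -> no (excluded)
  pos 10: 'a' -> no (excluded)
Total matches: 1

1


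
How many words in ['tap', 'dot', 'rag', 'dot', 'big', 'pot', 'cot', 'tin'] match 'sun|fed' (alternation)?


Alternation 'sun|fed' matches either 'sun' or 'fed'.
Checking each word:
  'tap' -> no
  'dot' -> no
  'rag' -> no
  'dot' -> no
  'big' -> no
  'pot' -> no
  'cot' -> no
  'tin' -> no
Matches: []
Count: 0

0


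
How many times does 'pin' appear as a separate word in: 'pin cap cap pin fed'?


Scanning each word for exact match 'pin':
  Word 1: 'pin' -> MATCH
  Word 2: 'cap' -> no
  Word 3: 'cap' -> no
  Word 4: 'pin' -> MATCH
  Word 5: 'fed' -> no
Total matches: 2

2


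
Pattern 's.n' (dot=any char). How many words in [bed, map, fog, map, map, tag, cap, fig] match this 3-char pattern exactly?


Pattern 's.n' means: starts with 's', any single char, ends with 'n'.
Checking each word (must be exactly 3 chars):
  'bed' (len=3): no
  'map' (len=3): no
  'fog' (len=3): no
  'map' (len=3): no
  'map' (len=3): no
  'tag' (len=3): no
  'cap' (len=3): no
  'fig' (len=3): no
Matching words: []
Total: 0

0


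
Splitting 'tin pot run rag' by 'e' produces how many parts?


Splitting by 'e' breaks the string at each occurrence of the separator.
Text: 'tin pot run rag'
Parts after split:
  Part 1: 'tin pot run rag'
Total parts: 1

1


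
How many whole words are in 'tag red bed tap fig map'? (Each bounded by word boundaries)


Word boundaries (\b) mark the start/end of each word.
Text: 'tag red bed tap fig map'
Splitting by whitespace:
  Word 1: 'tag'
  Word 2: 'red'
  Word 3: 'bed'
  Word 4: 'tap'
  Word 5: 'fig'
  Word 6: 'map'
Total whole words: 6

6


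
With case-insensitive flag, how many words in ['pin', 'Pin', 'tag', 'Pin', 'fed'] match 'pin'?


Case-insensitive matching: compare each word's lowercase form to 'pin'.
  'pin' -> lower='pin' -> MATCH
  'Pin' -> lower='pin' -> MATCH
  'tag' -> lower='tag' -> no
  'Pin' -> lower='pin' -> MATCH
  'fed' -> lower='fed' -> no
Matches: ['pin', 'Pin', 'Pin']
Count: 3

3


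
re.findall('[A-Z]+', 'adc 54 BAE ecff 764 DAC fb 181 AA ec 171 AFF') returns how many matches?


Pattern '[A-Z]+' finds one or more uppercase letters.
Text: 'adc 54 BAE ecff 764 DAC fb 181 AA ec 171 AFF'
Scanning for matches:
  Match 1: 'BAE'
  Match 2: 'DAC'
  Match 3: 'AA'
  Match 4: 'AFF'
Total matches: 4

4


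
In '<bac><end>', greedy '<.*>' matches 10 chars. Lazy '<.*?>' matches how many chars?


Greedy '<.*>' tries to match as MUCH as possible.
Lazy '<.*?>' tries to match as LITTLE as possible.

String: '<bac><end>'
Greedy '<.*>' starts at first '<' and extends to the LAST '>': '<bac><end>' (10 chars)
Lazy '<.*?>' starts at first '<' and stops at the FIRST '>': '<bac>' (5 chars)

5


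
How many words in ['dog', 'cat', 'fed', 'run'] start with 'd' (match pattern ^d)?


Pattern ^d anchors to start of word. Check which words begin with 'd':
  'dog' -> MATCH (starts with 'd')
  'cat' -> no
  'fed' -> no
  'run' -> no
Matching words: ['dog']
Count: 1

1


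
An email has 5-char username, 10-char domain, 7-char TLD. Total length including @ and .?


An email address has format: username@domain.tld
Username length: 5
'@' character: 1
Domain length: 10
'.' character: 1
TLD length: 7
Total = 5 + 1 + 10 + 1 + 7 = 24

24


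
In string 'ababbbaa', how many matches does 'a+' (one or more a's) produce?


Pattern 'a+' matches one or more consecutive a's.
String: 'ababbbaa'
Scanning for runs of a:
  Match 1: 'a' (length 1)
  Match 2: 'a' (length 1)
  Match 3: 'aa' (length 2)
Total matches: 3

3


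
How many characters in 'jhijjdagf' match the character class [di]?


Character class [di] matches any of: {d, i}
Scanning string 'jhijjdagf' character by character:
  pos 0: 'j' -> no
  pos 1: 'h' -> no
  pos 2: 'i' -> MATCH
  pos 3: 'j' -> no
  pos 4: 'j' -> no
  pos 5: 'd' -> MATCH
  pos 6: 'a' -> no
  pos 7: 'g' -> no
  pos 8: 'f' -> no
Total matches: 2

2


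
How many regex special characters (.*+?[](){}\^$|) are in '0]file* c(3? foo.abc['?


Regex special characters are: . * + ? [ ] ( ) { } \ ^ $ |
Scanning '0]file* c(3? foo.abc[':
  pos 1: ']' -> SPECIAL
  pos 6: '*' -> SPECIAL
  pos 9: '(' -> SPECIAL
  pos 11: '?' -> SPECIAL
  pos 16: '.' -> SPECIAL
  pos 20: '[' -> SPECIAL
Special chars found: [']', '*', '(', '?', '.', '[']
Total: 6

6


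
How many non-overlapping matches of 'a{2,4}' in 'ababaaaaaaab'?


Pattern 'a{2,4}' matches between 2 and 4 consecutive a's (greedy).
String: 'ababaaaaaaab'
Finding runs of a's and applying greedy matching:
  Run at pos 0: 'a' (length 1)
  Run at pos 2: 'a' (length 1)
  Run at pos 4: 'aaaaaaa' (length 7)
Matches: ['aaaa', 'aaa']
Count: 2

2


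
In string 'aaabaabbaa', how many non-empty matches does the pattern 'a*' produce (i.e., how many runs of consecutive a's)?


Pattern 'a*' matches zero or more a's. We want non-empty runs of consecutive a's.
String: 'aaabaabbaa'
Walking through the string to find runs of a's:
  Run 1: positions 0-2 -> 'aaa'
  Run 2: positions 4-5 -> 'aa'
  Run 3: positions 8-9 -> 'aa'
Non-empty runs found: ['aaa', 'aa', 'aa']
Count: 3

3


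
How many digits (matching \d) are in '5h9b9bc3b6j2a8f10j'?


\d matches any digit 0-9.
Scanning '5h9b9bc3b6j2a8f10j':
  pos 0: '5' -> DIGIT
  pos 2: '9' -> DIGIT
  pos 4: '9' -> DIGIT
  pos 7: '3' -> DIGIT
  pos 9: '6' -> DIGIT
  pos 11: '2' -> DIGIT
  pos 13: '8' -> DIGIT
  pos 15: '1' -> DIGIT
  pos 16: '0' -> DIGIT
Digits found: ['5', '9', '9', '3', '6', '2', '8', '1', '0']
Total: 9

9


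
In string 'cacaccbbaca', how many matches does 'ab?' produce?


Pattern 'ab?' matches 'a' optionally followed by 'b'.
String: 'cacaccbbaca'
Scanning left to right for 'a' then checking next char:
  Match 1: 'a' (a not followed by b)
  Match 2: 'a' (a not followed by b)
  Match 3: 'a' (a not followed by b)
  Match 4: 'a' (a not followed by b)
Total matches: 4

4


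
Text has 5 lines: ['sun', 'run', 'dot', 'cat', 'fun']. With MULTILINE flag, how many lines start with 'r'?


With MULTILINE flag, ^ matches the start of each line.
Lines: ['sun', 'run', 'dot', 'cat', 'fun']
Checking which lines start with 'r':
  Line 1: 'sun' -> no
  Line 2: 'run' -> MATCH
  Line 3: 'dot' -> no
  Line 4: 'cat' -> no
  Line 5: 'fun' -> no
Matching lines: ['run']
Count: 1

1
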